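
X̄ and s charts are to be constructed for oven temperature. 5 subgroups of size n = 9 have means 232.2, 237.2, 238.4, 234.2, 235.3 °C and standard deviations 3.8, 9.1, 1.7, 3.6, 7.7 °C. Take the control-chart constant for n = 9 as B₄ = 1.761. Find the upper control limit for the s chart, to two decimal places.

s̄ = (3.8 + 9.1 + 1.7 + 3.6 + 7.7) / 5 = 5.1800
UCL_s = B₄·s̄ = 1.761 × 5.1800 = 9.1220

9.12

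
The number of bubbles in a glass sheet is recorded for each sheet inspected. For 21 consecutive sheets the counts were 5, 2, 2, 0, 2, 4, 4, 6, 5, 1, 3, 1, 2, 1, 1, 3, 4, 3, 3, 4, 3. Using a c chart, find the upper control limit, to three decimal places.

c̄ = (5 + 2 + 2 + 0 + 2 + 4 + 4 + 6 + 5 + 1 + 3 + 1 + 2 + 1 + 1 + 3 + 4 + 3 + 3 + 4 + 3) / 21 = 59 / 21 = 2.8095
UCL = c̄ + 3√c̄ = 2.8095 + 3 × √2.8095 = 2.8095 + 3 × 1.6762 = 7.8380

7.838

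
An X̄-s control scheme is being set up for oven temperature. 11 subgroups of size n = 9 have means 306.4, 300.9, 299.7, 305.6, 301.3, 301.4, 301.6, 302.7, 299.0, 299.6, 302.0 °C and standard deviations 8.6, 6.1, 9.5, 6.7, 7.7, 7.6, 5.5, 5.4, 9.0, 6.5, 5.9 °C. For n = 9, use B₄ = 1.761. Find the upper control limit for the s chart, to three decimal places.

s̄ = (8.6 + 6.1 + 9.5 + 6.7 + 7.7 + 7.6 + 5.5 + 5.4 + 9.0 + 6.5 + 5.9) / 11 = 7.1364
UCL_s = B₄·s̄ = 1.761 × 7.1364 = 12.5671

12.567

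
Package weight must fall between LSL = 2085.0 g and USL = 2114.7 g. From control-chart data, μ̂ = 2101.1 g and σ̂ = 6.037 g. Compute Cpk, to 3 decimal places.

0.751

Cpu = (USL − μ̂) / (3σ̂) = (2114.7 − 2101.1) / (3 × 6.037) = 0.7509; Cpl = (μ̂ − LSL) / (3σ̂) = (2101.1 − 2085.0) / (3 × 6.037) = 0.8890; Cpk = min(Cpu, Cpl) = 0.7509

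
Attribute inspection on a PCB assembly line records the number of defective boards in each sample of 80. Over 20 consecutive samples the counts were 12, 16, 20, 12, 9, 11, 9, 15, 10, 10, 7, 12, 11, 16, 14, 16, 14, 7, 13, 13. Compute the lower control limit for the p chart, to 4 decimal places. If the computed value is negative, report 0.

p̄ = Σdᵢ / (k·n) = 247 / (20 × 80) = 0.15438
LCL = p̄ − 3·√(p̄(1−p̄)/n) = 0.15438 − 3 × 0.04040 = 0.03319

0.0332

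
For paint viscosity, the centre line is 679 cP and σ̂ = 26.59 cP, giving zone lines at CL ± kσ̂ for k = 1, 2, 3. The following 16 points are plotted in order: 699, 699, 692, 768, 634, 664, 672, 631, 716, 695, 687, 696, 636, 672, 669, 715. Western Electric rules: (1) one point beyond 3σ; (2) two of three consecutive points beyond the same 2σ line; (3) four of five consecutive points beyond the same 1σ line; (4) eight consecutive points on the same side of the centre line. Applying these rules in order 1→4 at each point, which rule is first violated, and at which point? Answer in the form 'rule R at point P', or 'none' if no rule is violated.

Zone of each point (C = within 1σ̂, B = 1σ̂–2σ̂, A = 2σ̂–3σ̂, * = beyond 3σ̂; sign = side of CL): 1:+C, 2:+C, 3:+C, 4:+*, 5:-B, 6:-C, 7:-C, 8:-B, 9:+B, 10:+C, 11:+C, 12:+C, 13:-B, 14:-C, 15:-C, 16:+B
Rule 1 (one point beyond the 3σ limits) is satisfied at point 4.

rule 1 at point 4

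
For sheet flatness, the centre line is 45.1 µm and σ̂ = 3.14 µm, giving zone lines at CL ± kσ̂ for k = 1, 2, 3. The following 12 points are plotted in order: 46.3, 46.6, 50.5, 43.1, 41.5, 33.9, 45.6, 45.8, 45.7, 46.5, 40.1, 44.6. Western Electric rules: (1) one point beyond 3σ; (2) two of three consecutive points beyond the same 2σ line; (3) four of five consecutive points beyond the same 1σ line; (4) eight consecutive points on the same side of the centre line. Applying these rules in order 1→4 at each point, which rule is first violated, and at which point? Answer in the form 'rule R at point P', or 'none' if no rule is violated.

Zone of each point (C = within 1σ̂, B = 1σ̂–2σ̂, A = 2σ̂–3σ̂, * = beyond 3σ̂; sign = side of CL): 1:+C, 2:+C, 3:+B, 4:-C, 5:-B, 6:-*, 7:+C, 8:+C, 9:+C, 10:+C, 11:-B, 12:-C
Rule 1 (one point beyond the 3σ limits) is satisfied at point 6.

rule 1 at point 6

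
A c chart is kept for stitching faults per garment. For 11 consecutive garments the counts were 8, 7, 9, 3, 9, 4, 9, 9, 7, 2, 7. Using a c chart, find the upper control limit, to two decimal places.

c̄ = (8 + 7 + 9 + 3 + 9 + 4 + 9 + 9 + 7 + 2 + 7) / 11 = 74 / 11 = 6.7273
UCL = c̄ + 3√c̄ = 6.7273 + 3 × √6.7273 = 6.7273 + 3 × 2.5937 = 14.5084

14.51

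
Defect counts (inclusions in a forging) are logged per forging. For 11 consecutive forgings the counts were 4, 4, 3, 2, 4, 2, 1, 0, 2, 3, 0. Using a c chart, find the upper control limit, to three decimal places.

c̄ = (4 + 4 + 3 + 2 + 4 + 2 + 1 + 0 + 2 + 3 + 0) / 11 = 25 / 11 = 2.2727
UCL = c̄ + 3√c̄ = 2.2727 + 3 × √2.2727 = 2.2727 + 3 × 1.5076 = 6.7954

6.795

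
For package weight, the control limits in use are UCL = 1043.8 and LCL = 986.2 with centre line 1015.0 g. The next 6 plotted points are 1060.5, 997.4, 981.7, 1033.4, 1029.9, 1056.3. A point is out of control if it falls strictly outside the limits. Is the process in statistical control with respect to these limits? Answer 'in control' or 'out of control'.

Compare each point to [986.2, 1043.8]: sample 1 = 1060.5 > UCL; sample 3 = 981.7 < LCL; sample 6 = 1056.3 > UCL.

out of control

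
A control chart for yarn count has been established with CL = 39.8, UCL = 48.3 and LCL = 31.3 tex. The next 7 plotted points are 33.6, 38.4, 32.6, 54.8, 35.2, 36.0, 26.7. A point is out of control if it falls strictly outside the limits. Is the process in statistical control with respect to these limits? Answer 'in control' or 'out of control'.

Compare each point to [31.3, 48.3]: sample 4 = 54.8 > UCL; sample 7 = 26.7 < LCL.

out of control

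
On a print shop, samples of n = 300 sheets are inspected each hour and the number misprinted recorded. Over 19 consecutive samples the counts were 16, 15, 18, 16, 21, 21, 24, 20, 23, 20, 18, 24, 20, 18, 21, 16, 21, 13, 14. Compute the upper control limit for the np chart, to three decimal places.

31.518

p̄ = Σdᵢ / (k·n) = 359 / (19 × 300) = 0.06298
UCL = np̄ + 3·√(np̄(1−p̄)) = 18.8947 + 3 × √(18.8947×0.93702) = 18.8947 + 3 × 4.2077 = 31.5178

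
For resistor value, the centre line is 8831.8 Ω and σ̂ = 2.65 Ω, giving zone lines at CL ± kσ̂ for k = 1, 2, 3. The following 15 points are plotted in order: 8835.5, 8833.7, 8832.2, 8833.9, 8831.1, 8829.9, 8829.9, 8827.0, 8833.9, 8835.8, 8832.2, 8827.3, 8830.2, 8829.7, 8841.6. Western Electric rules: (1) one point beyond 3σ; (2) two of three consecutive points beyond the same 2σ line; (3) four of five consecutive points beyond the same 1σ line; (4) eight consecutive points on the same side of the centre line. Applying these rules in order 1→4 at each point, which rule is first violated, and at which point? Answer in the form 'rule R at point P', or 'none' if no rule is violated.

rule 1 at point 15

Zone of each point (C = within 1σ̂, B = 1σ̂–2σ̂, A = 2σ̂–3σ̂, * = beyond 3σ̂; sign = side of CL): 1:+B, 2:+C, 3:+C, 4:+C, 5:-C, 6:-C, 7:-C, 8:-B, 9:+C, 10:+B, 11:+C, 12:-B, 13:-C, 14:-C, 15:+*
Rule 1 (one point beyond the 3σ limits) is satisfied at point 15.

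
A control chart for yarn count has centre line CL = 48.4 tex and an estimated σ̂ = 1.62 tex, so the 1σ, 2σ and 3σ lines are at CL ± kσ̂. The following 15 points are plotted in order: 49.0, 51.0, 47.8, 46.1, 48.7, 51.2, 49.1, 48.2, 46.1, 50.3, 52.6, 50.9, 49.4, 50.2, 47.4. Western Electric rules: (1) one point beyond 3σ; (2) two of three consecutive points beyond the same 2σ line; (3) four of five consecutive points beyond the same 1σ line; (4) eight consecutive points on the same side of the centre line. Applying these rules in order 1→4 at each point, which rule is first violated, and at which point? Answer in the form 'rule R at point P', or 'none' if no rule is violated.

rule 3 at point 14

Zone of each point (C = within 1σ̂, B = 1σ̂–2σ̂, A = 2σ̂–3σ̂, * = beyond 3σ̂; sign = side of CL): 1:+C, 2:+B, 3:-C, 4:-B, 5:+C, 6:+B, 7:+C, 8:-C, 9:-B, 10:+B, 11:+A, 12:+B, 13:+C, 14:+B, 15:-C
Rule 3 (four of five consecutive points beyond the same 1σ limit) is satisfied at point 14.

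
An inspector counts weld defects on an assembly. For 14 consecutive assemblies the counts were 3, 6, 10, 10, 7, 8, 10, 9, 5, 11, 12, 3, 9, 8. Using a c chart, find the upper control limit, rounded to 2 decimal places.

16.38

c̄ = (3 + 6 + 10 + 10 + 7 + 8 + 10 + 9 + 5 + 11 + 12 + 3 + 9 + 8) / 14 = 111 / 14 = 7.9286
UCL = c̄ + 3√c̄ = 7.9286 + 3 × √7.9286 = 7.9286 + 3 × 2.8158 = 16.3759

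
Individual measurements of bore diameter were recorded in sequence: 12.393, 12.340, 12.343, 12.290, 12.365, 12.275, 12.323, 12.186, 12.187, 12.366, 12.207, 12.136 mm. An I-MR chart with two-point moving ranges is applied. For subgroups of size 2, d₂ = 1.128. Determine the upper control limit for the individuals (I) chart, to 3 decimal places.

12.494

X̄ = (12.393 + 12.340 + 12.343 + 12.290 + 12.365 + 12.275 + 12.323 + 12.186 + 12.187 + 12.366 + 12.207 + 12.136) / 12 = 12.2843
Moving ranges: 0.053, 0.003, 0.053, 0.075, 0.090, 0.048, 0.137, 0.001, 0.179, 0.159, 0.071; M̄R̄ = 0.8690 / 11 = 0.0790
UCL = X̄ + 3·M̄R̄/d₂ = 12.2843 + 3 × 0.0790 / 1.128 = 12.4944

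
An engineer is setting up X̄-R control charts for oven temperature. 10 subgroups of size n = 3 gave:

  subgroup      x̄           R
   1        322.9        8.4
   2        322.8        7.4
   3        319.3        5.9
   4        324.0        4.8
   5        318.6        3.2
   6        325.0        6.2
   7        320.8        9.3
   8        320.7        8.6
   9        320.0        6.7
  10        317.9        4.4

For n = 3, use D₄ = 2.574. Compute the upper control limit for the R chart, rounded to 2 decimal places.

R̄ = (8.4 + 7.4 + 5.9 + 4.8 + 3.2 + 6.2 + 9.3 + 8.6 + 6.7 + 4.4) / 10 = 64.9000 / 10 = 6.4900
UCL_R = D₄·R̄ = 2.574 × 6.4900 = 16.7053

16.71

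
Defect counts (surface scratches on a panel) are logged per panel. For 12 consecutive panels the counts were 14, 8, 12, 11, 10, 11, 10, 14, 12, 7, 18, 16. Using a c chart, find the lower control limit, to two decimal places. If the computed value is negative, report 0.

c̄ = (14 + 8 + 12 + 11 + 10 + 11 + 10 + 14 + 12 + 7 + 18 + 16) / 12 = 143 / 12 = 11.9167
LCL = c̄ − 3√c̄ = 11.9167 − 3 × 3.4521 = 1.5605

1.56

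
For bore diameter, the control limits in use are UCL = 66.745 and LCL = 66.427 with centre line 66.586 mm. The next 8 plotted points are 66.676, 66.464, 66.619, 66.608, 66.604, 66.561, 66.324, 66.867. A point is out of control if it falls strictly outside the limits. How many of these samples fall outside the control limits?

2

Compare each point to [66.427, 66.745]: sample 7 = 66.324 < LCL; sample 8 = 66.867 > UCL.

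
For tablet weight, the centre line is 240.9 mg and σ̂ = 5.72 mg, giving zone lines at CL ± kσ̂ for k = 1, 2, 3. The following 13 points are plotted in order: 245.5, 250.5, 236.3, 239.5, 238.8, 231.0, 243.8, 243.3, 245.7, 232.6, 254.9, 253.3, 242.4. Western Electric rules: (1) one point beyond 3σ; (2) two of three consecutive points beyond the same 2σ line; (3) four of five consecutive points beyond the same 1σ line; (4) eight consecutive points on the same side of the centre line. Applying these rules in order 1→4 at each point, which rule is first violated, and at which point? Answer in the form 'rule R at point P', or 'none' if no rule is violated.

rule 2 at point 12

Zone of each point (C = within 1σ̂, B = 1σ̂–2σ̂, A = 2σ̂–3σ̂, * = beyond 3σ̂; sign = side of CL): 1:+C, 2:+B, 3:-C, 4:-C, 5:-C, 6:-B, 7:+C, 8:+C, 9:+C, 10:-B, 11:+A, 12:+A, 13:+C
Rule 2 (two of three consecutive points beyond the same 2σ limit) is satisfied at point 12.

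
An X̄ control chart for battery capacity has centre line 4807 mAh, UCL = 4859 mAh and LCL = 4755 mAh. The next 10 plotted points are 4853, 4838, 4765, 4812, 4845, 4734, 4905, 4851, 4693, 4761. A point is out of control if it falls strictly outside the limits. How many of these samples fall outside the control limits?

Compare each point to [4755, 4859]: sample 6 = 4734 < LCL; sample 7 = 4905 > UCL; sample 9 = 4693 < LCL.

3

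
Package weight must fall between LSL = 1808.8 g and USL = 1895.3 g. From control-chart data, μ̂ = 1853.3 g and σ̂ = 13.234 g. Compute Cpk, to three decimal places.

1.058

Cpu = (USL − μ̂) / (3σ̂) = (1895.3 − 1853.3) / (3 × 13.234) = 1.0579; Cpl = (μ̂ − LSL) / (3σ̂) = (1853.3 − 1808.8) / (3 × 13.234) = 1.1209; Cpk = min(Cpu, Cpl) = 1.0579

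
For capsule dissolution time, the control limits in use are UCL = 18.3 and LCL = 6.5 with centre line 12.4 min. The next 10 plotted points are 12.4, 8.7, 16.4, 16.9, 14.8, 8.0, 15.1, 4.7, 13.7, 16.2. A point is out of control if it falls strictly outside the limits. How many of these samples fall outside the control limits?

Compare each point to [6.5, 18.3]: sample 8 = 4.7 < LCL.

1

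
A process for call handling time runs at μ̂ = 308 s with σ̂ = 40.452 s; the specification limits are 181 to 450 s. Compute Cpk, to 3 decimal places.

Cpu = (USL − μ̂) / (3σ̂) = (450 − 308) / (3 × 40.452) = 1.1701; Cpl = (μ̂ − LSL) / (3σ̂) = (308 − 181) / (3 × 40.452) = 1.0465; Cpk = min(Cpu, Cpl) = 1.0465

1.047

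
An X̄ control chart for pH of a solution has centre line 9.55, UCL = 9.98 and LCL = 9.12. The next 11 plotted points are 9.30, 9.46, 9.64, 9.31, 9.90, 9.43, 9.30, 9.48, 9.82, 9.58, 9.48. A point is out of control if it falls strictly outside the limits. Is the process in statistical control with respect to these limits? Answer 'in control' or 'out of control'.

All 11 points lie within [9.12, 9.98].

in control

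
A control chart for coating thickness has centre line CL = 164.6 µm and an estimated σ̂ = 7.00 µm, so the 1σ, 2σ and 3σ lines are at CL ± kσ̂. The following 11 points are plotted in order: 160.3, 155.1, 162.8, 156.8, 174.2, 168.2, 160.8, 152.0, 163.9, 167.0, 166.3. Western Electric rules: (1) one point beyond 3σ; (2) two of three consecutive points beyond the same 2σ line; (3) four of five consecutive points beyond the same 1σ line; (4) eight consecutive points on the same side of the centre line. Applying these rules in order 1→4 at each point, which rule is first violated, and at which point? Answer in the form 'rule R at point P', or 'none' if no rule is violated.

none

Zone of each point (C = within 1σ̂, B = 1σ̂–2σ̂, A = 2σ̂–3σ̂, * = beyond 3σ̂; sign = side of CL): 1:-C, 2:-B, 3:-C, 4:-B, 5:+B, 6:+C, 7:-C, 8:-B, 9:-C, 10:+C, 11:+C
No rule fires across all 11 points.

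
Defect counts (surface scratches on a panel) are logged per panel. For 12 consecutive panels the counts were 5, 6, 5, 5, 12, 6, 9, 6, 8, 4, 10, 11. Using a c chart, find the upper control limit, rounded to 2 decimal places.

c̄ = (5 + 6 + 5 + 5 + 12 + 6 + 9 + 6 + 8 + 4 + 10 + 11) / 12 = 87 / 12 = 7.2500
UCL = c̄ + 3√c̄ = 7.2500 + 3 × √7.2500 = 7.2500 + 3 × 2.6926 = 15.3277

15.33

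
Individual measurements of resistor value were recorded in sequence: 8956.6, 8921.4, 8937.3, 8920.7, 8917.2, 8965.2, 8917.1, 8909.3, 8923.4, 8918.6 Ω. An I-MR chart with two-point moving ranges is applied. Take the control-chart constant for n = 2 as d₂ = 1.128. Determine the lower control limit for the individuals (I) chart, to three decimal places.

8871.351

X̄ = (8956.6 + 8921.4 + 8937.3 + 8920.7 + 8917.2 + 8965.2 + 8917.1 + 8909.3 + 8923.4 + 8918.6) / 10 = 8928.6800
Moving ranges: 35.2, 15.9, 16.6, 3.5, 48.0, 48.1, 7.8, 14.1, 4.8; M̄R̄ = 194.0000 / 9 = 21.5556
LCL = X̄ − 3·M̄R̄/d₂ = 8928.6800 − 3 × 21.5556 / 1.128 = 8871.3514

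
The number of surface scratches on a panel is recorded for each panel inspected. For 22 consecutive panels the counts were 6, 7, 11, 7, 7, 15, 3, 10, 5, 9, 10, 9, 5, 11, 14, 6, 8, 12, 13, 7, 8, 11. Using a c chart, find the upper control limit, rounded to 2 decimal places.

17.73

c̄ = (6 + 7 + 11 + 7 + 7 + 15 + 3 + 10 + 5 + 9 + 10 + 9 + 5 + 11 + 14 + 6 + 8 + 12 + 13 + 7 + 8 + 11) / 22 = 194 / 22 = 8.8182
UCL = c̄ + 3√c̄ = 8.8182 + 3 × √8.8182 = 8.8182 + 3 × 2.9695 = 17.7268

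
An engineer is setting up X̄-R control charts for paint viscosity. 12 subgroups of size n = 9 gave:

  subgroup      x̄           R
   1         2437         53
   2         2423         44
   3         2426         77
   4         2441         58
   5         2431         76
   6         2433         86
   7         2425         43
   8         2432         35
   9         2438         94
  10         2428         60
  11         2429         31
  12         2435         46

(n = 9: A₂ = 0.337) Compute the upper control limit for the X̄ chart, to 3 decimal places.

X̄̄ = (2437 + 2423 + 2426 + 2441 + 2431 + 2433 + 2425 + 2432 + 2438 + 2428 + 2429 + 2435) / 12 = 29178.0000 / 12 = 2431.5000
R̄ = (53 + 44 + 77 + 58 + 76 + 86 + 43 + 35 + 94 + 60 + 31 + 46) / 12 = 703.0000 / 12 = 58.5833
UCL = X̄̄ + A₂·R̄ = 2431.5000 + 0.337 × 58.5833 = 2451.2426

2451.243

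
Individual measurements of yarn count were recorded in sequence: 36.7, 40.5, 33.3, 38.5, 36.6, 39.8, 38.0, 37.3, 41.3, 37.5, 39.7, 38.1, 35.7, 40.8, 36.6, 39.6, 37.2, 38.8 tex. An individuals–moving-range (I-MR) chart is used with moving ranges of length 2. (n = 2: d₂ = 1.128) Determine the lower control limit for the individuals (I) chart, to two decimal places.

29.65

X̄ = (36.7 + 40.5 + 33.3 + 38.5 + 36.6 + 39.8 + 38.0 + 37.3 + 41.3 + 37.5 + 39.7 + 38.1 + 35.7 + 40.8 + 36.6 + 39.6 + 37.2 + 38.8) / 18 = 38.1111
Moving ranges: 3.8, 7.2, 5.2, 1.9, 3.2, 1.8, 0.7, 4.0, 3.8, 2.2, 1.6, 2.4, 5.1, 4.2, 3.0, 2.4, 1.6; M̄R̄ = 54.1000 / 17 = 3.1824
LCL = X̄ − 3·M̄R̄/d₂ = 38.1111 − 3 × 3.1824 / 1.128 = 29.6474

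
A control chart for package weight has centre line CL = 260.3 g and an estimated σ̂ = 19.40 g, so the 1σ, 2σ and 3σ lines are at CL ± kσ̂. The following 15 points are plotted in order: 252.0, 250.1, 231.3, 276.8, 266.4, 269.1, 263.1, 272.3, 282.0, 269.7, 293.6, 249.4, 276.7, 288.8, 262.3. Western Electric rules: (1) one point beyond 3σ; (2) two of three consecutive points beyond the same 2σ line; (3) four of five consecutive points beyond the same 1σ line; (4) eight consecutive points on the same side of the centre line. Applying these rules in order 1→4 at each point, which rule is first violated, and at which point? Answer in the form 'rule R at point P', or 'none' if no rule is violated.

Zone of each point (C = within 1σ̂, B = 1σ̂–2σ̂, A = 2σ̂–3σ̂, * = beyond 3σ̂; sign = side of CL): 1:-C, 2:-C, 3:-B, 4:+C, 5:+C, 6:+C, 7:+C, 8:+C, 9:+B, 10:+C, 11:+B, 12:-C, 13:+C, 14:+B, 15:+C
Rule 4 (eight consecutive points on the same side of the centre line) is satisfied at point 11.

rule 4 at point 11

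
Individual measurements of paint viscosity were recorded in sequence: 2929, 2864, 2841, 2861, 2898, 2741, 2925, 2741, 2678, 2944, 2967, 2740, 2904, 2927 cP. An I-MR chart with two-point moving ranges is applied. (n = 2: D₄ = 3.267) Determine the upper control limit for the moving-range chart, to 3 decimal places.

360.878

Moving ranges: 65, 23, 20, 37, 157, 184, 184, 63, 266, 23, 227, 164, 23; M̄R̄ = 1436.0000 / 13 = 110.4615
UCL_MR = D₄·M̄R̄ = 3.267 × 110.4615 = 360.8778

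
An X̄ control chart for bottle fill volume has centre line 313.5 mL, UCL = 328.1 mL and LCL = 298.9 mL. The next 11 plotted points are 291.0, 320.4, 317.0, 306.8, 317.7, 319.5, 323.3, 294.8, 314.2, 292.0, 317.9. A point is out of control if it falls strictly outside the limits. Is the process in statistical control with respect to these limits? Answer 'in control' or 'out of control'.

out of control

Compare each point to [298.9, 328.1]: sample 1 = 291.0 < LCL; sample 8 = 294.8 < LCL; sample 10 = 292.0 < LCL.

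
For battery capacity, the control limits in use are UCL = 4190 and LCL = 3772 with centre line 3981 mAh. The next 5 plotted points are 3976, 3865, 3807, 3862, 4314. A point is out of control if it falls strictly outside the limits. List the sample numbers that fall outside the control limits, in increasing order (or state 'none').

Compare each point to [3772, 4190]: sample 5 = 4314 > UCL.

5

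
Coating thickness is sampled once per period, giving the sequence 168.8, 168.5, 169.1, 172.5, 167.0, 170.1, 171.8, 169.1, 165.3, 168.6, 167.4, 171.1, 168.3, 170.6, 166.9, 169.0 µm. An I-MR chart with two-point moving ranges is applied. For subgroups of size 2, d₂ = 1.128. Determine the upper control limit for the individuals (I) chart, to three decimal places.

X̄ = (168.8 + 168.5 + 169.1 + 172.5 + 167.0 + 170.1 + 171.8 + 169.1 + 165.3 + 168.6 + 167.4 + 171.1 + 168.3 + 170.6 + 166.9 + 169.0) / 16 = 169.0062
Moving ranges: 0.3, 0.6, 3.4, 5.5, 3.1, 1.7, 2.7, 3.8, 3.3, 1.2, 3.7, 2.8, 2.3, 3.7, 2.1; M̄R̄ = 40.2000 / 15 = 2.6800
UCL = X̄ + 3·M̄R̄/d₂ = 169.0062 + 3 × 2.6800 / 1.128 = 176.1339

176.134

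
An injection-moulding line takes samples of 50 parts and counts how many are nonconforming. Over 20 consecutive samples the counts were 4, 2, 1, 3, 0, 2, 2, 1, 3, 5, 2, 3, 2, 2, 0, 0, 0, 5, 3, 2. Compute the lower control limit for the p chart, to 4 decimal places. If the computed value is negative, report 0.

p̄ = Σdᵢ / (k·n) = 42 / (20 × 50) = 0.04200
LCL = p̄ − 3·√(p̄(1−p̄)/n) = 0.04200 − 3 × 0.02837 = -0.04310 → 0 (negative, so LCL = 0)

0.0000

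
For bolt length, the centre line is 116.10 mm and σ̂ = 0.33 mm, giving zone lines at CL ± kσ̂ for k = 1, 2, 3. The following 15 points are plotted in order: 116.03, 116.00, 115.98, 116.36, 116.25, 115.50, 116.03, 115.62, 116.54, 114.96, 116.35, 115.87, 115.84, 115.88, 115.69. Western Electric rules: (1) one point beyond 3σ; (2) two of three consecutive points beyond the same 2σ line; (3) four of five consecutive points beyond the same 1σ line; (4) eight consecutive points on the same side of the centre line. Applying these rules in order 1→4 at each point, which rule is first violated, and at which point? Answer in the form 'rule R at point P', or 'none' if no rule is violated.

rule 1 at point 10

Zone of each point (C = within 1σ̂, B = 1σ̂–2σ̂, A = 2σ̂–3σ̂, * = beyond 3σ̂; sign = side of CL): 1:-C, 2:-C, 3:-C, 4:+C, 5:+C, 6:-B, 7:-C, 8:-B, 9:+B, 10:-*, 11:+C, 12:-C, 13:-C, 14:-C, 15:-B
Rule 1 (one point beyond the 3σ limits) is satisfied at point 10.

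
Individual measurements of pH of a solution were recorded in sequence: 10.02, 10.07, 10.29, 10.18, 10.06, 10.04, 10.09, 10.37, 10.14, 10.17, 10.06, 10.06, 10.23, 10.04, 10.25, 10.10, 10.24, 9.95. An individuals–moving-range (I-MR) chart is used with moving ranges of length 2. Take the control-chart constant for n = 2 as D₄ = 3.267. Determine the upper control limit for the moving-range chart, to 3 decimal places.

Moving ranges: 0.05, 0.22, 0.11, 0.12, 0.02, 0.05, 0.28, 0.23, 0.03, 0.11, 0.00, 0.17, 0.19, 0.21, 0.15, 0.14, 0.29; M̄R̄ = 2.3700 / 17 = 0.1394
UCL_MR = D₄·M̄R̄ = 3.267 × 0.1394 = 0.4555

0.455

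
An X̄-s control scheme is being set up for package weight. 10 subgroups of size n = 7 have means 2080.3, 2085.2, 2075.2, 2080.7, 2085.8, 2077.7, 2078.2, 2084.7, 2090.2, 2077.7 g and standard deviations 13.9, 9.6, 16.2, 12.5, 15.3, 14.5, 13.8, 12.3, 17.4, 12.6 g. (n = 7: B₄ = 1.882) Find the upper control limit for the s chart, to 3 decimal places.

25.990

s̄ = (13.9 + 9.6 + 16.2 + 12.5 + 15.3 + 14.5 + 13.8 + 12.3 + 17.4 + 12.6) / 10 = 13.8100
UCL_s = B₄·s̄ = 1.882 × 13.8100 = 25.9904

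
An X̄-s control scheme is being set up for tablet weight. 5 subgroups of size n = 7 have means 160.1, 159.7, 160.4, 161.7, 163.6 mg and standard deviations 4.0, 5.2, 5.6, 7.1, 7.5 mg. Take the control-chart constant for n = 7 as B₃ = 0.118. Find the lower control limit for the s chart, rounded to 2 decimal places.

s̄ = (4.0 + 5.2 + 5.6 + 7.1 + 7.5) / 5 = 5.8800
LCL_s = B₃·s̄ = 0.118 × 5.8800 = 0.6938

0.69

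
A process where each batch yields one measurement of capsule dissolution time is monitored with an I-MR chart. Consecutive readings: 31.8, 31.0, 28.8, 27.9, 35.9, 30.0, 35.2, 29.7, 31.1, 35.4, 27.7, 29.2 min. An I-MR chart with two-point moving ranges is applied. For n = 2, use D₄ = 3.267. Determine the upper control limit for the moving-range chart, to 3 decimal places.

Moving ranges: 0.8, 2.2, 0.9, 8.0, 5.9, 5.2, 5.5, 1.4, 4.3, 7.7, 1.5; M̄R̄ = 43.4000 / 11 = 3.9455
UCL_MR = D₄·M̄R̄ = 3.267 × 3.9455 = 12.8898

12.890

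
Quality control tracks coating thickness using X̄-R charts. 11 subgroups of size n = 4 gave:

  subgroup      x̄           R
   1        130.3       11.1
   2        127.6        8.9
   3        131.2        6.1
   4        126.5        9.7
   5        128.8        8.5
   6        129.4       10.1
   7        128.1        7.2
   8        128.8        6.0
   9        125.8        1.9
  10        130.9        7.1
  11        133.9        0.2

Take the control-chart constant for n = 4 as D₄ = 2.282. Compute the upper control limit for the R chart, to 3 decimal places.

15.933

R̄ = (11.1 + 8.9 + 6.1 + 9.7 + 8.5 + 10.1 + 7.2 + 6.0 + 1.9 + 7.1 + 0.2) / 11 = 76.8000 / 11 = 6.9818
UCL_R = D₄·R̄ = 2.282 × 6.9818 = 15.9325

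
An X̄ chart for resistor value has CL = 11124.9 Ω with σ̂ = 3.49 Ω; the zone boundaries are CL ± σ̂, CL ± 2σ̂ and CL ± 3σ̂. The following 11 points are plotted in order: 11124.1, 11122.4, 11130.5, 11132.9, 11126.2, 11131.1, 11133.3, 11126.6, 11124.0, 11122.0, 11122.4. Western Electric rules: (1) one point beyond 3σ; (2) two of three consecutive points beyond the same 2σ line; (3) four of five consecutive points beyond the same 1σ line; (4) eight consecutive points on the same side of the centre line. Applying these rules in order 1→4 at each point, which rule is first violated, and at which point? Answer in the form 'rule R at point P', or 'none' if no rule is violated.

Zone of each point (C = within 1σ̂, B = 1σ̂–2σ̂, A = 2σ̂–3σ̂, * = beyond 3σ̂; sign = side of CL): 1:-C, 2:-C, 3:+B, 4:+A, 5:+C, 6:+B, 7:+A, 8:+C, 9:-C, 10:-C, 11:-C
Rule 3 (four of five consecutive points beyond the same 1σ limit) is satisfied at point 7.

rule 3 at point 7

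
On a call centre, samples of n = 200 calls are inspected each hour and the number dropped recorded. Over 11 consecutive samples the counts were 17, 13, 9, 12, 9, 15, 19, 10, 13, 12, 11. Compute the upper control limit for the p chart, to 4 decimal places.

0.1154

p̄ = Σdᵢ / (k·n) = 140 / (11 × 200) = 0.06364
UCL = p̄ + 3·√(p̄(1−p̄)/n) = 0.06364 + 3 × √(0.06364×0.93636/200) = 0.06364 + 3 × 0.01726 = 0.11542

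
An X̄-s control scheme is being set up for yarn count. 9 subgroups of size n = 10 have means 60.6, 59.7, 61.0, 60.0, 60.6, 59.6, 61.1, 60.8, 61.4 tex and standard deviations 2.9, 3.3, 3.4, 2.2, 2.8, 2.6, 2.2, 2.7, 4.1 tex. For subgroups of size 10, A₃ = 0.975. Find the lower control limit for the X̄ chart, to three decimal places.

57.695

X̄̄ = (60.6 + 59.7 + 61.0 + 60.0 + 60.6 + 59.6 + 61.1 + 60.8 + 61.4) / 9 = 60.5333
s̄ = (2.9 + 3.3 + 3.4 + 2.2 + 2.8 + 2.6 + 2.2 + 2.7 + 4.1) / 9 = 2.9111
LCL = X̄̄ − A₃·s̄ = 60.5333 − 0.975 × 2.9111 = 57.6950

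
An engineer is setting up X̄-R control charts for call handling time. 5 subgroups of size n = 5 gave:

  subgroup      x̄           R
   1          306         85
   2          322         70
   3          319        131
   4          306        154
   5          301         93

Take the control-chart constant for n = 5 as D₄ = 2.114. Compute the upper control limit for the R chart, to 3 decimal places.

R̄ = (85 + 70 + 131 + 154 + 93) / 5 = 533.0000 / 5 = 106.6000
UCL_R = D₄·R̄ = 2.114 × 106.6000 = 225.3524

225.352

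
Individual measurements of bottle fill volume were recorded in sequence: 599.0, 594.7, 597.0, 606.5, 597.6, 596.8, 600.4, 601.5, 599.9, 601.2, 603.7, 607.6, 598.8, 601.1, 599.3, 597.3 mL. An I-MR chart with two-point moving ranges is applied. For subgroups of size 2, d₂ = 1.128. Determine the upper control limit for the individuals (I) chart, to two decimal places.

X̄ = (599.0 + 594.7 + 597.0 + 606.5 + 597.6 + 596.8 + 600.4 + 601.5 + 599.9 + 601.2 + 603.7 + 607.6 + 598.8 + 601.1 + 599.3 + 597.3) / 16 = 600.1500
Moving ranges: 4.3, 2.3, 9.5, 8.9, 0.8, 3.6, 1.1, 1.6, 1.3, 2.5, 3.9, 8.8, 2.3, 1.8, 2.0; M̄R̄ = 54.7000 / 15 = 3.6467
UCL = X̄ + 3·M̄R̄/d₂ = 600.1500 + 3 × 3.6467 / 1.128 = 609.8486

609.85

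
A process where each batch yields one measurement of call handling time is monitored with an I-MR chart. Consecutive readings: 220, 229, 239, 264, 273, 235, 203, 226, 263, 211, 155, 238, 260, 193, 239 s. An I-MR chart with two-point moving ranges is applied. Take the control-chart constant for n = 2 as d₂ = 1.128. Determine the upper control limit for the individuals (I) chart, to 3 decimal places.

326.561

X̄ = (220 + 229 + 239 + 264 + 273 + 235 + 203 + 226 + 263 + 211 + 155 + 238 + 260 + 193 + 239) / 15 = 229.8667
Moving ranges: 9, 10, 25, 9, 38, 32, 23, 37, 52, 56, 83, 22, 67, 46; M̄R̄ = 509.0000 / 14 = 36.3571
UCL = X̄ + 3·M̄R̄/d₂ = 229.8667 + 3 × 36.3571 / 1.128 = 326.5612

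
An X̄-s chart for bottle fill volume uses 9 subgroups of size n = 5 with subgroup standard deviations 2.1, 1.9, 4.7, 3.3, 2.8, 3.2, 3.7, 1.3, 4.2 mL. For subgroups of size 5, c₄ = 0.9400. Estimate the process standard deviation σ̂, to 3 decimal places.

3.215

s̄ = (2.1 + 1.9 + 4.7 + 3.3 + 2.8 + 3.2 + 3.7 + 1.3 + 4.2) / 9 = 3.0222
σ̂ = s̄ / c₄ = 3.0222 / 0.9400 = 3.2151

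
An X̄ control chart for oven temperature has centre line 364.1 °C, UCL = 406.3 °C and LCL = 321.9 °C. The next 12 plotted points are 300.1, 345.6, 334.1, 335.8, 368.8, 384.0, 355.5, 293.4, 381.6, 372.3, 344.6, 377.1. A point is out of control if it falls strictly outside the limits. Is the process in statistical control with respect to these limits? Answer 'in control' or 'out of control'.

Compare each point to [321.9, 406.3]: sample 1 = 300.1 < LCL; sample 8 = 293.4 < LCL.

out of control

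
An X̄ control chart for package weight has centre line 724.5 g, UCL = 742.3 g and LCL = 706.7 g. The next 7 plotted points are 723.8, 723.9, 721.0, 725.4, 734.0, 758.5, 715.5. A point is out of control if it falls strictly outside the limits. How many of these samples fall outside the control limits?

Compare each point to [706.7, 742.3]: sample 6 = 758.5 > UCL.

1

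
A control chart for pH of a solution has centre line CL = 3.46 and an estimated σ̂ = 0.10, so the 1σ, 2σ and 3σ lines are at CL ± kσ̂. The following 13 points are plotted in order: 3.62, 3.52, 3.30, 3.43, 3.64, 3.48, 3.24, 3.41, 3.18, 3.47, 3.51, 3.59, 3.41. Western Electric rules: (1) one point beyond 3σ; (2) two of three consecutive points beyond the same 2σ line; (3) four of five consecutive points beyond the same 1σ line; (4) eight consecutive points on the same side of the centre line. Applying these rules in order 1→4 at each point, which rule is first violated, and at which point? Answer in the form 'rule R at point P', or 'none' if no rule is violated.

Zone of each point (C = within 1σ̂, B = 1σ̂–2σ̂, A = 2σ̂–3σ̂, * = beyond 3σ̂; sign = side of CL): 1:+B, 2:+C, 3:-B, 4:-C, 5:+B, 6:+C, 7:-A, 8:-C, 9:-A, 10:+C, 11:+C, 12:+B, 13:-C
Rule 2 (two of three consecutive points beyond the same 2σ limit) is satisfied at point 9.

rule 2 at point 9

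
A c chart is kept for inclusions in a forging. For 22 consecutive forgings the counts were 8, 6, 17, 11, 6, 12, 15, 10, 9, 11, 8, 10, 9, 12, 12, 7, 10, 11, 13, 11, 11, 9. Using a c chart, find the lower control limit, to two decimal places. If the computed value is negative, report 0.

0.71

c̄ = (8 + 6 + 17 + 11 + 6 + 12 + 15 + 10 + 9 + 11 + 8 + 10 + 9 + 12 + 12 + 7 + 10 + 11 + 13 + 11 + 11 + 9) / 22 = 228 / 22 = 10.3636
LCL = c̄ − 3√c̄ = 10.3636 − 3 × 3.2193 = 0.7059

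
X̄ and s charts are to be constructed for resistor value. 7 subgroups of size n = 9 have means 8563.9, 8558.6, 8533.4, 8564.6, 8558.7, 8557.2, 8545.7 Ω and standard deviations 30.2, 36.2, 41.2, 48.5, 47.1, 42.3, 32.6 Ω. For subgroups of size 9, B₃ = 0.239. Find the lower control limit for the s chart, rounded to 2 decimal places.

9.50

s̄ = (30.2 + 36.2 + 41.2 + 48.5 + 47.1 + 42.3 + 32.6) / 7 = 39.7286
LCL_s = B₃·s̄ = 0.239 × 39.7286 = 9.4951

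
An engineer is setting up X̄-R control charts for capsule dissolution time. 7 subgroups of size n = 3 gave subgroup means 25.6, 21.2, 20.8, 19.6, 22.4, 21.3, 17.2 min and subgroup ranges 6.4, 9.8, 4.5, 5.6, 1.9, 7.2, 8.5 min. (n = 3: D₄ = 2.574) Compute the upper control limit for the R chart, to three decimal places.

R̄ = (6.4 + 9.8 + 4.5 + 5.6 + 1.9 + 7.2 + 8.5) / 7 = 43.9000 / 7 = 6.2714
UCL_R = D₄·R̄ = 2.574 × 6.2714 = 16.1427

16.143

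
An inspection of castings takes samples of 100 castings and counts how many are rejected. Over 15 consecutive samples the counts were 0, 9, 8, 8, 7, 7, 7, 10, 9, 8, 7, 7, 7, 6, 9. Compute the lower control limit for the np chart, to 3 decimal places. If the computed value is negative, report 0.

p̄ = Σdᵢ / (k·n) = 109 / (15 × 100) = 0.07267
LCL = np̄ − 3·√(np̄(1−p̄)) = 7.2667 − 3 × 2.5959 = -0.5210 → 0 (negative, so LCL = 0)

0.000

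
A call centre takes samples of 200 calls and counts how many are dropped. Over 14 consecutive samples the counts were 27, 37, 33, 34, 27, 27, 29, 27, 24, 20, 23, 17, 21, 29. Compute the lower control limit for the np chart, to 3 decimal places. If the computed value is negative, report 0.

12.336

p̄ = Σdᵢ / (k·n) = 375 / (14 × 200) = 0.13393
LCL = np̄ − 3·√(np̄(1−p̄)) = 26.7857 − 3 × 4.8165 = 12.3363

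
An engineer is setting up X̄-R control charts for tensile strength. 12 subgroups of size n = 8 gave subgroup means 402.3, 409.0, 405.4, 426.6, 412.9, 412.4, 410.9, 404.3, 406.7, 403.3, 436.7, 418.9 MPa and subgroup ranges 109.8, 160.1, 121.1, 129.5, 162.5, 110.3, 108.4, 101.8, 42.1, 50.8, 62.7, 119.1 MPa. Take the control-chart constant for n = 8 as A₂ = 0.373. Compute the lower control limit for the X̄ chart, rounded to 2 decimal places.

X̄̄ = (402.3 + 409.0 + 405.4 + 426.6 + 412.9 + 412.4 + 410.9 + 404.3 + 406.7 + 403.3 + 436.7 + 418.9) / 12 = 4949.4000 / 12 = 412.4500
R̄ = (109.8 + 160.1 + 121.1 + 129.5 + 162.5 + 110.3 + 108.4 + 101.8 + 42.1 + 50.8 + 62.7 + 119.1) / 12 = 1278.2000 / 12 = 106.5167
LCL = X̄̄ − A₂·R̄ = 412.4500 − 0.373 × 106.5167 = 372.7193

372.72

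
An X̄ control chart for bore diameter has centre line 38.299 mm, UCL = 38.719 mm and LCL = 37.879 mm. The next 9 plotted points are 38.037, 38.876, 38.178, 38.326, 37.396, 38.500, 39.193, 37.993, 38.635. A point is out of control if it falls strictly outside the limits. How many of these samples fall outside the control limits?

Compare each point to [37.879, 38.719]: sample 2 = 38.876 > UCL; sample 5 = 37.396 < LCL; sample 7 = 39.193 > UCL.

3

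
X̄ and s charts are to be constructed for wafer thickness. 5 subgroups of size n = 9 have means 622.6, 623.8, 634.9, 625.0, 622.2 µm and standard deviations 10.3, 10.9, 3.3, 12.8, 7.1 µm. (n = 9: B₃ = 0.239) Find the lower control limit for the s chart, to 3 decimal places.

s̄ = (10.3 + 10.9 + 3.3 + 12.8 + 7.1) / 5 = 8.8800
LCL_s = B₃·s̄ = 0.239 × 8.8800 = 2.1223

2.122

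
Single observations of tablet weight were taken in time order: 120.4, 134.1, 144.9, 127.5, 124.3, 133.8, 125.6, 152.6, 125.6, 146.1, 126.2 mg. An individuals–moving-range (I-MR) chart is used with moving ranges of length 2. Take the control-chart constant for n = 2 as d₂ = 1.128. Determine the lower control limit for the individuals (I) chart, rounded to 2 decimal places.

X̄ = (120.4 + 134.1 + 144.9 + 127.5 + 124.3 + 133.8 + 125.6 + 152.6 + 125.6 + 146.1 + 126.2) / 11 = 132.8273
Moving ranges: 13.7, 10.8, 17.4, 3.2, 9.5, 8.2, 27.0, 27.0, 20.5, 19.9; M̄R̄ = 157.2000 / 10 = 15.7200
LCL = X̄ − 3·M̄R̄/d₂ = 132.8273 − 3 × 15.7200 / 1.128 = 91.0188

91.02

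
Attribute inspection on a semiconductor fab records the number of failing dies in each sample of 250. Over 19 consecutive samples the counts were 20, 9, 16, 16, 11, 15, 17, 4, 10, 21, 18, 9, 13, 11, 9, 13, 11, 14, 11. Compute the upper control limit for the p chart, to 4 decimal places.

0.0944

p̄ = Σdᵢ / (k·n) = 248 / (19 × 250) = 0.05221
UCL = p̄ + 3·√(p̄(1−p̄)/n) = 0.05221 + 3 × √(0.05221×0.94779/250) = 0.05221 + 3 × 0.01407 = 0.09442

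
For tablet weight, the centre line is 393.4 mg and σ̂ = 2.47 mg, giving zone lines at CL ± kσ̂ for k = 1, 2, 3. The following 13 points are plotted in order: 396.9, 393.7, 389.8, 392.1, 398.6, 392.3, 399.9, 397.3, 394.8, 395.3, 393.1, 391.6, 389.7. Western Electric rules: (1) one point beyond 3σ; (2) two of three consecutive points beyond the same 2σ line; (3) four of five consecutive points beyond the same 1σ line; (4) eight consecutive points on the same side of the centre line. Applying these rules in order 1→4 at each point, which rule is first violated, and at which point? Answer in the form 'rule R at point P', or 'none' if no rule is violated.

rule 2 at point 7

Zone of each point (C = within 1σ̂, B = 1σ̂–2σ̂, A = 2σ̂–3σ̂, * = beyond 3σ̂; sign = side of CL): 1:+B, 2:+C, 3:-B, 4:-C, 5:+A, 6:-C, 7:+A, 8:+B, 9:+C, 10:+C, 11:-C, 12:-C, 13:-B
Rule 2 (two of three consecutive points beyond the same 2σ limit) is satisfied at point 7.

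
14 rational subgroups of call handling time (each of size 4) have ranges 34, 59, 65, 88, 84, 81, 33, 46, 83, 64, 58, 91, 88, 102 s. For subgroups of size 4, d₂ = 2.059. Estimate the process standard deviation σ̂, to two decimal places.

R̄ = (34 + 59 + 65 + 88 + 84 + 81 + 33 + 46 + 83 + 64 + 58 + 91 + 88 + 102) / 14 = 69.7143
σ̂ = R̄ / d₂ = 69.7143 / 2.059 = 33.8583

33.86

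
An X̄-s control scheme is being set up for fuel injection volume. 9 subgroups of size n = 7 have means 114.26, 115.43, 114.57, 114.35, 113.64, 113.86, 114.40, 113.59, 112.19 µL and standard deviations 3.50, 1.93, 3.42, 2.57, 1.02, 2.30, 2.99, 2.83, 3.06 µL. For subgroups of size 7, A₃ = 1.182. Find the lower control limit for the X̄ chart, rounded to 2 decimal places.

110.93

X̄̄ = (114.26 + 115.43 + 114.57 + 114.35 + 113.64 + 113.86 + 114.40 + 113.59 + 112.19) / 9 = 114.0322
s̄ = (3.50 + 1.93 + 3.42 + 2.57 + 1.02 + 2.30 + 2.99 + 2.83 + 3.06) / 9 = 2.6244
LCL = X̄̄ − A₃·s̄ = 114.0322 − 1.182 × 2.6244 = 110.9301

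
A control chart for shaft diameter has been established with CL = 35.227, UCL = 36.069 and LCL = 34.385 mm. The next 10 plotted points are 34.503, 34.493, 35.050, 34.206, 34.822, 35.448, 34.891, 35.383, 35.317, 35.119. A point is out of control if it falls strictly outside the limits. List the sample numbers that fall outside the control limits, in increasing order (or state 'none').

Compare each point to [34.385, 36.069]: sample 4 = 34.206 < LCL.

4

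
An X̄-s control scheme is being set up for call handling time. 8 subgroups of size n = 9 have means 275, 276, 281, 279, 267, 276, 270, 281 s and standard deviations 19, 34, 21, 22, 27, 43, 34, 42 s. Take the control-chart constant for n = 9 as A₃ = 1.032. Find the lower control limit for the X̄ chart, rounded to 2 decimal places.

244.41

X̄̄ = (275 + 276 + 281 + 279 + 267 + 276 + 270 + 281) / 8 = 275.6250
s̄ = (19 + 34 + 21 + 22 + 27 + 43 + 34 + 42) / 8 = 30.2500
LCL = X̄̄ − A₃·s̄ = 275.6250 − 1.032 × 30.2500 = 244.4070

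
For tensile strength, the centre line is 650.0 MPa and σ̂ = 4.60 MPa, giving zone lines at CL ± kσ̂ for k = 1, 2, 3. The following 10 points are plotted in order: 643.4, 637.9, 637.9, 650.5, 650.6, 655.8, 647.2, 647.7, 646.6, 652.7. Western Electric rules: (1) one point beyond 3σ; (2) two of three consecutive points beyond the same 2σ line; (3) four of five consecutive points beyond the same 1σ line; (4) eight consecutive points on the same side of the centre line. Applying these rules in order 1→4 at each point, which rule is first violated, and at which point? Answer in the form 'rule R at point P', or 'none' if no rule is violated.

rule 2 at point 3

Zone of each point (C = within 1σ̂, B = 1σ̂–2σ̂, A = 2σ̂–3σ̂, * = beyond 3σ̂; sign = side of CL): 1:-B, 2:-A, 3:-A, 4:+C, 5:+C, 6:+B, 7:-C, 8:-C, 9:-C, 10:+C
Rule 2 (two of three consecutive points beyond the same 2σ limit) is satisfied at point 3.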